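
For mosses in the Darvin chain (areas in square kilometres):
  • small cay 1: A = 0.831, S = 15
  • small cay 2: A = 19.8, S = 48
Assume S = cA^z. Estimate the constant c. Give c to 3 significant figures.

16.1

z = ln(S₂/S₁) / ln(A₂/A₁) = ln(48/15) / ln(19.8/0.831) = 1.1632 / 3.1708 = 0.3668
c = S₁ / A₁^z = 15 / 0.831^0.3668 = 15 / 0.9343 = 16.05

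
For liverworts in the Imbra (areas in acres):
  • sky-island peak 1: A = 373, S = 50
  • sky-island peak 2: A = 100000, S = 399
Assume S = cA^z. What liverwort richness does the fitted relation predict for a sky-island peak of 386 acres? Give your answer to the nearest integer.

z = ln(399/50) / ln(100000/373) = 2.0769 / 5.5913 = 0.3715
c = 50 / 373^0.3715 = 50 / 9.021 = 5.542
S₃ = 5.542 × 386^0.3715 = 5.542 × 9.137 ≈ 50.64

51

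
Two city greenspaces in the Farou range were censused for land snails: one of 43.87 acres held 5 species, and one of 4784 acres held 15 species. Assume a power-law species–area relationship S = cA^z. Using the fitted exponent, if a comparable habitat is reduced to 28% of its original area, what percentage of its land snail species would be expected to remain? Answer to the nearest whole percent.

z = ln(15/5) / ln(4784/43.87) = 1.0986 / 4.6918 = 0.2342
S_new/S_old = (A_new/A_old)^z = 0.28^0.2342 = exp(0.2342 × -1.2730) = 0.7422

74%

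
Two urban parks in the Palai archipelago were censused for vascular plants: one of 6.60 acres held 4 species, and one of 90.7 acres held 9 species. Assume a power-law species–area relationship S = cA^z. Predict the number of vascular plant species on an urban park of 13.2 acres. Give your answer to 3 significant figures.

4.96

z = ln(9/4) / ln(90.7/6.6) = 0.8109 / 2.6205 = 0.3095
c = 4 / 6.6^0.3095 = 4 / 1.793 = 2.231
S₃ = 2.231 × 13.2^0.3095 = 2.231 × 2.222 ≈ 4.957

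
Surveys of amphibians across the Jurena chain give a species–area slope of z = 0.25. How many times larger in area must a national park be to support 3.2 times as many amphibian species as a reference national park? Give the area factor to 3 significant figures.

(A₂/A₁)^0.25 = 3.2, so A₂/A₁ = 3.2^(1/0.25) = 3.2^4
ln(A₂/A₁) = ln 3.2 / 0.25 = 1.1632 / 0.25 = 4.6526
A₂/A₁ = e^4.6526 ≈ 104.9

105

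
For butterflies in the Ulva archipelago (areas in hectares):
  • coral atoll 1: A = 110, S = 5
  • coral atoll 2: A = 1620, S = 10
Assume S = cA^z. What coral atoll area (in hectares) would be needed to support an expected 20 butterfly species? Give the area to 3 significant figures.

23900 hectares

z = ln(10/5) / ln(1620/110) = 0.6931 / 2.6897 = 0.2577
c = 5 / 110^0.2577 = 5 / 3.358 = 1.489
A = (20/1.489)^(1/0.2577) ⇒ ln A = ln(13.43)/0.2577 = 10.0799
A = e^10.0799 ≈ 23858 hectares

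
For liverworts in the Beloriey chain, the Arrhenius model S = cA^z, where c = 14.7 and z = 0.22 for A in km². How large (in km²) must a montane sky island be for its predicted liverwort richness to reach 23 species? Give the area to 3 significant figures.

7.65 km²

23 = 14.7 × A^0.22  ⇒  A^0.22 = 23/14.7 = 1.565
ln A = ln(1.565) / 0.22 = 0.4476 / 0.22 = 2.0348
A = e^2.0348 ≈ 7.65 km²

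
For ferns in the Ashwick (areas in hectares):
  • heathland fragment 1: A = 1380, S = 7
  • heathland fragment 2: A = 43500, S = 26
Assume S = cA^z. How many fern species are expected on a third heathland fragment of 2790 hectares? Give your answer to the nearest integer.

9

z = ln(26/7) / ln(43500/1380) = 1.3122 / 3.4507 = 0.3803
c = 7 / 1380^0.3803 = 7 / 15.63 = 0.4478
S₃ = 0.4478 × 2790^0.3803 = 0.4478 × 20.43 ≈ 9.149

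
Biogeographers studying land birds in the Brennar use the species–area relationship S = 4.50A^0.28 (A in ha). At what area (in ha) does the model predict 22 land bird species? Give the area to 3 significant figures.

289 ha

22 = 4.5 × A^0.28  ⇒  A^0.28 = 22/4.5 = 4.889
ln A = ln(4.889) / 0.28 = 1.5870 / 0.28 = 5.6677
A = e^5.6677 ≈ 289.4 ha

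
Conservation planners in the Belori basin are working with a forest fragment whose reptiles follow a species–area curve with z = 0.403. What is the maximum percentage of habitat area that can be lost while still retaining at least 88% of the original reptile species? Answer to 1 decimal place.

Need (A_new/A_old)^0.403 = 0.88, so A_new/A_old = 0.88^(1/0.403) = 0.88^2.481
ln(A_new/A_old) = ln 0.88 / 0.403 = -0.1278 / 0.403 = -0.3172
A_new/A_old = e^-0.3172 ≈ 0.7282
Fraction that can be lost = 1 − 0.7282 = 0.2718

27.2%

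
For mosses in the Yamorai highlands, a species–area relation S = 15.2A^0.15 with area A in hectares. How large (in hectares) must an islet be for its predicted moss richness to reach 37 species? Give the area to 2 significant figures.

380 hectares

37 = 15.2 × A^0.15  ⇒  A^0.15 = 37/15.2 = 2.434
ln A = ln(2.434) / 0.15 = 0.8896 / 0.15 = 5.9308
A = e^5.9308 ≈ 376.5 hectares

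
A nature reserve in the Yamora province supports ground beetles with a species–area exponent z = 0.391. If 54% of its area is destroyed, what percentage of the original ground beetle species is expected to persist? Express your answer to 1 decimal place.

73.8%

S_new/S_old = (A_new/A_old)^z = 0.46^0.391
= exp(0.391 × ln 0.46) = exp(0.391 × -0.7765) = exp(-0.3036) ≈ 0.7381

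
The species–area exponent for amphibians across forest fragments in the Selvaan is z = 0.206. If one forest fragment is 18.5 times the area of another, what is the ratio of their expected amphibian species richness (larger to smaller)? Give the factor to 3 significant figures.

1.82

S₂/S₁ = (A₂/A₁)^z = 18.5^0.206
ln(S₂/S₁) = 0.206 × ln 18.5 = 0.206 × 2.9178 = 0.6011
S₂/S₁ = e^0.6011 ≈ 1.824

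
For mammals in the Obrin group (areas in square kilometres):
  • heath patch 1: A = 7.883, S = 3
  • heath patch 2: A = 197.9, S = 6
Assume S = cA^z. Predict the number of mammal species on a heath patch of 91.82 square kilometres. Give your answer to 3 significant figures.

5.09

z = ln(6/3) / ln(197.9/7.883) = 0.6931 / 3.2231 = 0.2151
c = 3 / 7.883^0.2151 = 3 / 1.559 = 1.924
S₃ = 1.924 × 91.82^0.2151 = 1.924 × 2.643 ≈ 5.087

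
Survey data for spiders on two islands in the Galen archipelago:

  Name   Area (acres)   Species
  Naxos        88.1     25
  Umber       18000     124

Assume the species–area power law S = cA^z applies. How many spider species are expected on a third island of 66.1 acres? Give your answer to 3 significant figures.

z = ln(124/25) / ln(18000/88.1) = 1.6014 / 5.3197 = 0.3010
c = 25 / 88.1^0.3010 = 25 / 3.85 = 6.493
S₃ = 6.493 × 66.1^0.3010 = 6.493 × 3.531 ≈ 22.93

22.9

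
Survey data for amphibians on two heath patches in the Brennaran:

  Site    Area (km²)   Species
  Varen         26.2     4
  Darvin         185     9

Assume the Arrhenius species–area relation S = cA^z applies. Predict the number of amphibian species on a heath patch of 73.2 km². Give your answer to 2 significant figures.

z = ln(9/4) / ln(185/26.2) = 0.8109 / 1.9546 = 0.4149
c = 4 / 26.2^0.4149 = 4 / 3.876 = 1.032
S₃ = 1.032 × 73.2^0.4149 = 1.032 × 5.937 ≈ 6.126

6.1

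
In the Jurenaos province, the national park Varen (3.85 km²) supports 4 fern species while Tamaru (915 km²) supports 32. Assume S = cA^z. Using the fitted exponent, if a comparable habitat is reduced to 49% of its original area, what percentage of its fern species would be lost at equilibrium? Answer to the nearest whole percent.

z = ln(32/4) / ln(915/3.85) = 2.0794 / 5.4709 = 0.3801
S_new/S_old = (A_new/A_old)^z = 0.49^0.3801 = exp(0.3801 × -0.7133) = 0.7625
Fraction lost = 1 − 0.7625 = 0.2375

24%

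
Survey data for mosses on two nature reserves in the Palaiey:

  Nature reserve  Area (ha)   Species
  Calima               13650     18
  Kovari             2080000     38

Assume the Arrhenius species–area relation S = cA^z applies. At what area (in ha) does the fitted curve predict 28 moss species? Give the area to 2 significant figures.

270000 ha

z = ln(38/18) / ln(2080000/13650) = 0.7472 / 5.0264 = 0.1487
c = 18 / 13650^0.1487 = 18 / 4.118 = 4.371
A = (28/4.371)^(1/0.1487) ⇒ ln A = ln(6.406)/0.1487 = 12.4936
A = e^12.4936 ≈ 266633 ha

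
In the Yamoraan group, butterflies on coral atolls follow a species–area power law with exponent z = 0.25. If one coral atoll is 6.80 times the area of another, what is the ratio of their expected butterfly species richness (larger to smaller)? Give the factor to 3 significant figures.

S₂/S₁ = (A₂/A₁)^z = 6.8^0.25
ln(S₂/S₁) = 0.25 × ln 6.8 = 0.25 × 1.9169 = 0.4792
S₂/S₁ = e^0.4792 ≈ 1.615

1.61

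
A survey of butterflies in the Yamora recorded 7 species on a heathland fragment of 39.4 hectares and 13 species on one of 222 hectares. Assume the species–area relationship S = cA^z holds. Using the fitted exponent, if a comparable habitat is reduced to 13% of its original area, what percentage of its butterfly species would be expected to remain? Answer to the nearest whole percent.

z = ln(13/7) / ln(222/39.4) = 0.6190 / 1.7289 = 0.3581
S_new/S_old = (A_new/A_old)^z = 0.13^0.3581 = exp(0.3581 × -2.0402) = 0.4817

48%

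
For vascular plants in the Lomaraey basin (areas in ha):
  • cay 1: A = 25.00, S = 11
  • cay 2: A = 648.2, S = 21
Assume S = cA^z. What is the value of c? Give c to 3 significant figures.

z = ln(S₂/S₁) / ln(A₂/A₁) = ln(21/11) / ln(648.2/25) = 0.6466 / 3.2553 = 0.1986
c = S₁ / A₁^z = 11 / 25^0.1986 = 11 / 1.895 = 5.804

5.80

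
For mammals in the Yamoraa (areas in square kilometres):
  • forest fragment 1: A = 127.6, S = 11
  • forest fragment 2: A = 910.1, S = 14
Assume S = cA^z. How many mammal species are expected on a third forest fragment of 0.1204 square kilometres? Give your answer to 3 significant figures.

z = ln(14/11) / ln(910.1/127.6) = 0.2412 / 1.9647 = 0.1228
c = 11 / 127.6^0.1228 = 11 / 1.813 = 6.066
S₃ = 6.066 × 0.1204^0.1228 = 6.066 × 0.7712 ≈ 4.678

4.68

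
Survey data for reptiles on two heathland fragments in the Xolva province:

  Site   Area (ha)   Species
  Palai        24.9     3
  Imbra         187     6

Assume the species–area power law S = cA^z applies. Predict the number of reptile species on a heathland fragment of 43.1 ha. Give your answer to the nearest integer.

z = ln(6/3) / ln(187/24.9) = 0.6931 / 2.0162 = 0.3438
c = 3 / 24.9^0.3438 = 3 / 3.02 = 0.9934
S₃ = 0.9934 × 43.1^0.3438 = 0.9934 × 3.647 ≈ 3.623

4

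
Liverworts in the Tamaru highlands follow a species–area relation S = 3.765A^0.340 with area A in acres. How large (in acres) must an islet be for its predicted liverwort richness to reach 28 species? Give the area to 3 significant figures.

366 acres

28 = 3.765 × A^0.34  ⇒  A^0.34 = 28/3.765 = 7.437
ln A = ln(7.437) / 0.34 = 2.0065 / 0.34 = 5.9013
A = e^5.9013 ≈ 365.5 acres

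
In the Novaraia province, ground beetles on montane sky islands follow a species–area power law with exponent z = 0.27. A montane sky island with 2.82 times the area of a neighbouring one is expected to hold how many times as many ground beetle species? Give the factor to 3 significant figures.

1.32

S₂/S₁ = (A₂/A₁)^z = 2.82^0.27
ln(S₂/S₁) = 0.27 × ln 2.82 = 0.27 × 1.0367 = 0.2799
S₂/S₁ = e^0.2799 ≈ 1.323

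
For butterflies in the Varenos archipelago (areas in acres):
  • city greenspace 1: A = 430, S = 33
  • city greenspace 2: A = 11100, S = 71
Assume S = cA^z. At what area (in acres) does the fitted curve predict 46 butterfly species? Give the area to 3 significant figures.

1760 acres

z = ln(71/33) / ln(11100/430) = 0.7662 / 3.2509 = 0.2357
c = 33 / 430^0.2357 = 33 / 4.175 = 7.904
A = (46/7.904)^(1/0.2357) ⇒ ln A = ln(5.82)/0.2357 = 7.4730
A = e^7.4730 ≈ 1760 acres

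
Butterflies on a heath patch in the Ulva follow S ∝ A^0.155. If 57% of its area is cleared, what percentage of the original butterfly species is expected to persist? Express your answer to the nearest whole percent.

S_new/S_old = (A_new/A_old)^z = 0.43^0.155
= exp(0.155 × ln 0.43) = exp(0.155 × -0.8440) = exp(-0.1308) ≈ 0.8774

88%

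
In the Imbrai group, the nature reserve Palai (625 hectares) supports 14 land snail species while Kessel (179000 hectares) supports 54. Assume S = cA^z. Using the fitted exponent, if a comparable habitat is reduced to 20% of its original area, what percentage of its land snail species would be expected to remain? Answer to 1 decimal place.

68.1%

z = ln(54/14) / ln(179000/625) = 1.3499 / 5.6574 = 0.2386
S_new/S_old = (A_new/A_old)^z = 0.2^0.2386 = exp(0.2386 × -1.6094) = 0.6811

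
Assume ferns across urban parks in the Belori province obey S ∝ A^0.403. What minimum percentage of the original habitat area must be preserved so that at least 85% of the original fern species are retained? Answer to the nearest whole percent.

Need (A_new/A_old)^0.403 = 0.85, so A_new/A_old = 0.85^(1/0.403) = 0.85^2.481
ln(A_new/A_old) = ln 0.85 / 0.403 = -0.1625 / 0.403 = -0.4033
A_new/A_old = e^-0.4033 ≈ 0.6681

67%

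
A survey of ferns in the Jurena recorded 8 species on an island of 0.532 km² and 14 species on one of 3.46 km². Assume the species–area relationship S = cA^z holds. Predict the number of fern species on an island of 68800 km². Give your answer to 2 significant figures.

z = ln(14/8) / ln(3.46/0.532) = 0.5596 / 1.8724 = 0.2989
c = 8 / 0.532^0.2989 = 8 / 0.8281 = 9.661
S₃ = 9.661 × 68800^0.2989 = 9.661 × 27.92 ≈ 269.7

270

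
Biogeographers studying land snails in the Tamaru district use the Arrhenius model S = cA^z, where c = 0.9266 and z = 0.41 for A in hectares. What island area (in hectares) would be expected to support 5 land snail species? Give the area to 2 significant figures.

5 = 0.9266 × A^0.41  ⇒  A^0.41 = 5/0.9266 = 5.396
ln A = ln(5.396) / 0.41 = 1.6857 / 0.41 = 4.1114
A = e^4.1114 ≈ 61.03 hectares

61 hectares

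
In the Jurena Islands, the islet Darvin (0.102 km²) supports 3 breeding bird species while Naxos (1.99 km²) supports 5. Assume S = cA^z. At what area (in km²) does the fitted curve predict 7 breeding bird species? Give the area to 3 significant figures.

14.1 km²

z = ln(5/3) / ln(1.99/0.102) = 0.5108 / 2.9709 = 0.1719
c = 3 / 0.102^0.1719 = 3 / 0.6754 = 4.442
A = (7/4.442)^(1/0.1719) ⇒ ln A = ln(1.576)/0.1719 = 2.6450
A = e^2.6450 ≈ 14.08 km²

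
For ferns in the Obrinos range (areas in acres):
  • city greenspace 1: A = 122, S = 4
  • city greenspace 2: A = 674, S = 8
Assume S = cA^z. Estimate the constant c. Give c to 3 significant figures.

0.570

z = ln(S₂/S₁) / ln(A₂/A₁) = ln(8/4) / ln(674/122) = 0.6931 / 1.7092 = 0.4055
c = S₁ / A₁^z = 4 / 122^0.4055 = 4 / 7.016 = 0.5701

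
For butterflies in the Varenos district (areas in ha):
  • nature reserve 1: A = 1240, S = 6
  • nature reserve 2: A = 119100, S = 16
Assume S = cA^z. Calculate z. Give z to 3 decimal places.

0.215

Taking logs: ln S = ln c + z ln A, so z = (ln S₂ − ln S₁)/(ln A₂ − ln A₁).
z = ln(16/6) / ln(119100/1240) = ln(2.667) / ln(96.05) = 0.9808 / 4.5649 = 0.2149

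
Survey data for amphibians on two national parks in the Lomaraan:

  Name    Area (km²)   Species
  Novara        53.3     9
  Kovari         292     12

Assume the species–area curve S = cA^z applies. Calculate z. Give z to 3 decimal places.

Taking logs: ln S = ln c + z ln A, so z = (ln S₂ − ln S₁)/(ln A₂ − ln A₁).
z = ln(12/9) / ln(292/53.3) = ln(1.333) / ln(5.478) = 0.2877 / 1.7008 = 0.1691

0.169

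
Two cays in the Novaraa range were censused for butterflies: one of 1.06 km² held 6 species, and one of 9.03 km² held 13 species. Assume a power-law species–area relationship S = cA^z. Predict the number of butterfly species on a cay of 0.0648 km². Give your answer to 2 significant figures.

2.2

z = ln(13/6) / ln(9.03/1.06) = 0.7732 / 2.1423 = 0.3609
c = 6 / 1.06^0.3609 = 6 / 1.021 = 5.875
S₃ = 5.875 × 0.0648^0.3609 = 5.875 × 0.3725 ≈ 2.188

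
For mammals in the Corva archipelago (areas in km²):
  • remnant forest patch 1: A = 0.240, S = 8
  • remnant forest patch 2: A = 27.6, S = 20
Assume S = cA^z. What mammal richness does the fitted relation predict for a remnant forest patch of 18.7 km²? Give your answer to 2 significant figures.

19

z = ln(20/8) / ln(27.6/0.24) = 0.9163 / 4.7449 = 0.1931
c = 8 / 0.24^0.1931 = 8 / 0.7591 = 10.54
S₃ = 10.54 × 18.7^0.1931 = 10.54 × 1.76 ≈ 18.55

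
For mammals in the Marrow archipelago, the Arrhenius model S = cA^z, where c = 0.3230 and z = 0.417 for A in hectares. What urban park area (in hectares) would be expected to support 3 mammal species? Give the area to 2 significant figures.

3 = 0.323 × A^0.417  ⇒  A^0.417 = 3/0.323 = 9.288
ln A = ln(9.288) / 0.417 = 2.2287 / 0.417 = 5.3446
A = e^5.3446 ≈ 209.5 hectares

210 hectares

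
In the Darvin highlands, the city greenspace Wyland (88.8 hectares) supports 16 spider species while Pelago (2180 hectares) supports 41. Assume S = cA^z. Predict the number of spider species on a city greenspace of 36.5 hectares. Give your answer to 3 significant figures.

z = ln(41/16) / ln(2180/88.8) = 0.9410 / 3.2007 = 0.2940
c = 16 / 88.8^0.2940 = 16 / 3.74 = 4.279
S₃ = 4.279 × 36.5^0.2940 = 4.279 × 2.879 ≈ 12.32

12.3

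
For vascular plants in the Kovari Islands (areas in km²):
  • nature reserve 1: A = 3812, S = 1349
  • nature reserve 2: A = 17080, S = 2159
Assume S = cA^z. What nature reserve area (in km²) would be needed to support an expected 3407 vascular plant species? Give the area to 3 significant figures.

73200 km²

z = ln(2159/1349) / ln(17080/3812) = 0.4703 / 1.4998 = 0.3136
c = 1349 / 3812^0.3136 = 1349 / 13.27 = 101.6
A = (3407/101.6)^(1/0.3136) ⇒ ln A = ln(33.52)/0.3136 = 11.2005
A = e^11.2005 ≈ 73165 km²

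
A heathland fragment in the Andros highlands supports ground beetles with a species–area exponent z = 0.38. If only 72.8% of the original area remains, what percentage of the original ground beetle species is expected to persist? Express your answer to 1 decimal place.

S_new/S_old = (A_new/A_old)^z = 0.728^0.38
= exp(0.38 × ln 0.728) = exp(0.38 × -0.3175) = exp(-0.1206) ≈ 0.8864

88.6%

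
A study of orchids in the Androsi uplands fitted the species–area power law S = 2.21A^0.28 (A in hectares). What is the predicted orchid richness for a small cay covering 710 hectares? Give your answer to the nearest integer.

S = 2.21 × 710^0.28 = 2.21 × 6.286 ≈ 13.89

14 species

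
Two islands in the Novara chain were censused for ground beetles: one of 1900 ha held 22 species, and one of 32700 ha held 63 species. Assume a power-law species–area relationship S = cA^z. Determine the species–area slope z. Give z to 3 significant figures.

Taking logs: ln S = ln c + z ln A, so z = (ln S₂ − ln S₁)/(ln A₂ − ln A₁).
z = ln(63/22) / ln(32700/1900) = ln(2.864) / ln(17.21) = 1.0521 / 2.8455 = 0.3697

0.370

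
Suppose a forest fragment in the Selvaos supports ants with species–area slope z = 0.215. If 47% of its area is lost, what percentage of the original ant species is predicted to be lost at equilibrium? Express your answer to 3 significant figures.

S_new/S_old = (A_new/A_old)^z = 0.53^0.215
= exp(0.215 × ln 0.53) = exp(0.215 × -0.6349) = exp(-0.1365) ≈ 0.8724
Fraction lost = 1 − 0.8724 = 0.1276

12.8%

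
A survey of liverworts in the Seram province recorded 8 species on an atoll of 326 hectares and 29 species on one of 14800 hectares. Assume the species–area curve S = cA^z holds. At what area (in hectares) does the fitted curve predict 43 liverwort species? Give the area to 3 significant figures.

z = ln(29/8) / ln(14800/326) = 1.2879 / 3.8155 = 0.3375
c = 8 / 326^0.3375 = 8 / 7.052 = 1.134
A = (43/1.134)^(1/0.3375) ⇒ ln A = ln(37.9)/0.3375 = 10.7694
A = e^10.7694 ≈ 47543 hectares

47500 hectares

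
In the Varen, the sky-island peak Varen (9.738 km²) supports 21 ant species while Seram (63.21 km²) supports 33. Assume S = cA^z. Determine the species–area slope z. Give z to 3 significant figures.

Taking logs: ln S = ln c + z ln A, so z = (ln S₂ − ln S₁)/(ln A₂ − ln A₁).
z = ln(33/21) / ln(63.21/9.738) = ln(1.571) / ln(6.491) = 0.4520 / 1.8704 = 0.2416

0.242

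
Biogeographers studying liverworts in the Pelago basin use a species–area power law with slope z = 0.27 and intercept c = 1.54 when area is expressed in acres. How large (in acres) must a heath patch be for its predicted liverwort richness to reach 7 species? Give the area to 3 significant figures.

273 acres

7 = 1.54 × A^0.27  ⇒  A^0.27 = 7/1.54 = 4.545
ln A = ln(4.545) / 0.27 = 1.5141 / 0.27 = 5.6079
A = e^5.6079 ≈ 272.6 acres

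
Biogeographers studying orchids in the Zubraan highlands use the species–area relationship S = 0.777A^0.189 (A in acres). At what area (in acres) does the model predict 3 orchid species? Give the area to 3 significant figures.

3 = 0.777 × A^0.189  ⇒  A^0.189 = 3/0.777 = 3.861
ln A = ln(3.861) / 0.189 = 1.3509 / 0.189 = 7.1478
A = e^7.1478 ≈ 1271 acres

1270 acres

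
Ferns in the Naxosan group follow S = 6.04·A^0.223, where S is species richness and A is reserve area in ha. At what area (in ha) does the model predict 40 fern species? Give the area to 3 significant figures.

4810 ha

40 = 6.04 × A^0.223  ⇒  A^0.223 = 40/6.04 = 6.623
ln A = ln(6.623) / 0.223 = 1.8905 / 0.223 = 8.4775
A = e^8.4775 ≈ 4805 ha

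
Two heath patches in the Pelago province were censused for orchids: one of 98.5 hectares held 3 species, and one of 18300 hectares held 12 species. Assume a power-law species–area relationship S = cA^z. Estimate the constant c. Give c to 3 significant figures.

z = ln(S₂/S₁) / ln(A₂/A₁) = ln(12/3) / ln(18300/98.5) = 1.3863 / 5.2246 = 0.2653
c = S₁ / A₁^z = 3 / 98.5^0.2653 = 3 / 3.38 = 0.8875

0.888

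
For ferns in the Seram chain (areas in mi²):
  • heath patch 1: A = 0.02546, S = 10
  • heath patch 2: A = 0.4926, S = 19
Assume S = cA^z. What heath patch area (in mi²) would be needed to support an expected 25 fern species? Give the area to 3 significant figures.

1.75 mi²

z = ln(19/10) / ln(0.4926/0.02546) = 0.6419 / 2.9626 = 0.2167
c = 10 / 0.02546^0.2167 = 10 / 0.4515 = 22.15
A = (25/22.15)^(1/0.2167) ⇒ ln A = ln(1.129)/0.2167 = 0.5587
A = e^0.5587 ≈ 1.748 mi²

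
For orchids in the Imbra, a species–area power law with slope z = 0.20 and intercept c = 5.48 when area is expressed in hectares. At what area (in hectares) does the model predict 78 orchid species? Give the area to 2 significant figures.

580000 hectares

78 = 5.48 × A^0.2  ⇒  A^0.2 = 78/5.48 = 14.23
ln A = ln(14.23) / 0.2 = 2.6556 / 0.2 = 13.2780
A = e^13.2780 ≈ 584212 hectares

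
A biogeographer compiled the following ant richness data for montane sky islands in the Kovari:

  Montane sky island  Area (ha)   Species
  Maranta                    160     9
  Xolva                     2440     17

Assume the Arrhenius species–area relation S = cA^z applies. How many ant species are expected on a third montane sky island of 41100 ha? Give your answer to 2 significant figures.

33

z = ln(17/9) / ln(2440/160) = 0.6360 / 2.7246 = 0.2334
c = 9 / 160^0.2334 = 9 / 3.27 = 2.753
S₃ = 2.753 × 41100^0.2334 = 2.753 × 11.94 ≈ 32.87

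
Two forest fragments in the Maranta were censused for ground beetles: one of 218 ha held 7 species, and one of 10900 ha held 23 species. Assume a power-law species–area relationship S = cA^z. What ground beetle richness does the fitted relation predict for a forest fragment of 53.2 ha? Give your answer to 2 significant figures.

z = ln(23/7) / ln(10900/218) = 1.1896 / 3.9120 = 0.3041
c = 7 / 218^0.3041 = 7 / 5.141 = 1.361
S₃ = 1.361 × 53.2^0.3041 = 1.361 × 3.348 ≈ 4.559

4.6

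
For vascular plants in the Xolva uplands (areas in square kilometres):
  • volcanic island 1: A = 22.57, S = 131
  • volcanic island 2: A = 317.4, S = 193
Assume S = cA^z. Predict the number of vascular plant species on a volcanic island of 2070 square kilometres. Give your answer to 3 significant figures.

z = ln(193/131) / ln(317.4/22.57) = 0.3875 / 2.6435 = 0.1466
c = 131 / 22.57^0.1466 = 131 / 1.579 = 82.96
S₃ = 82.96 × 2070^0.1466 = 82.96 × 3.062 ≈ 254.1

254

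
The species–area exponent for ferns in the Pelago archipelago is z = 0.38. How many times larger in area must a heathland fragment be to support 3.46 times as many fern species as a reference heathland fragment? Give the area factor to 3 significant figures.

26.2

(A₂/A₁)^0.38 = 3.46, so A₂/A₁ = 3.46^(1/0.38) = 3.46^2.632
ln(A₂/A₁) = ln 3.46 / 0.38 = 1.2413 / 0.38 = 3.2665
A₂/A₁ = e^3.2665 ≈ 26.22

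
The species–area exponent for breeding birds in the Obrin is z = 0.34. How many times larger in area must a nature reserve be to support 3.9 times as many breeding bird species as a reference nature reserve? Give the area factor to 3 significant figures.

(A₂/A₁)^0.34 = 3.9, so A₂/A₁ = 3.9^(1/0.34) = 3.9^2.941
ln(A₂/A₁) = ln 3.9 / 0.34 = 1.3610 / 0.34 = 4.0029
A₂/A₁ = e^4.0029 ≈ 54.76

54.8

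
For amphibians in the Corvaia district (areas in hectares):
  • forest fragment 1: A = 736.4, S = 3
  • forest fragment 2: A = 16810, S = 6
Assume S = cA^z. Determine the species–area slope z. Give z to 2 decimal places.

Taking logs: ln S = ln c + z ln A, so z = (ln S₂ − ln S₁)/(ln A₂ − ln A₁).
z = ln(6/3) / ln(16810/736.4) = ln(2) / ln(22.83) = 0.6931 / 3.1280 = 0.2216

0.22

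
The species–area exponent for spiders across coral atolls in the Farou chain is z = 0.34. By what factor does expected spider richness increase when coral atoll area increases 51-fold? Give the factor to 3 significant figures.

3.81

S₂/S₁ = (A₂/A₁)^z = 51^0.34
ln(S₂/S₁) = 0.34 × ln 51 = 0.34 × 3.9318 = 1.3368
S₂/S₁ = e^1.3368 ≈ 3.807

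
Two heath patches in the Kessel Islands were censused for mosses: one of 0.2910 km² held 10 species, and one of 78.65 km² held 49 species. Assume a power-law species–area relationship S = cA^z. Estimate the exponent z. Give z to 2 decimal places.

Taking logs: ln S = ln c + z ln A, so z = (ln S₂ − ln S₁)/(ln A₂ − ln A₁).
z = ln(49/10) / ln(78.65/0.291) = ln(4.9) / ln(270.3) = 1.5892 / 5.5994 = 0.2838

0.28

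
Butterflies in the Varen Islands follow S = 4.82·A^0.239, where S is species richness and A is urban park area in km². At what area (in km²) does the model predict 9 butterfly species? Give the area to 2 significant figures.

9 = 4.82 × A^0.239  ⇒  A^0.239 = 9/4.82 = 1.867
ln A = ln(1.867) / 0.239 = 0.6245 / 0.239 = 2.6128
A = e^2.6128 ≈ 13.64 km²

14 km²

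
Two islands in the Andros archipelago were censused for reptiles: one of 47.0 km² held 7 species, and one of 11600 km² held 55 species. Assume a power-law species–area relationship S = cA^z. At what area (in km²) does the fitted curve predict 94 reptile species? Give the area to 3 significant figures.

48600 km²

z = ln(55/7) / ln(11600/47) = 2.0614 / 5.5086 = 0.3742
c = 7 / 47^0.3742 = 7 / 4.224 = 1.657
A = (94/1.657)^(1/0.3742) ⇒ ln A = ln(56.72)/0.3742 = 10.7910
A = e^10.7910 ≈ 48580 km²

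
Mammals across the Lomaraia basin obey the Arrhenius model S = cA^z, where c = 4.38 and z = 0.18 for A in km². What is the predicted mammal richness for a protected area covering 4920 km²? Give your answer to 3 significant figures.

20.2

S = 4.38 × 4920^0.18 = 4.38 × 4.619 ≈ 20.23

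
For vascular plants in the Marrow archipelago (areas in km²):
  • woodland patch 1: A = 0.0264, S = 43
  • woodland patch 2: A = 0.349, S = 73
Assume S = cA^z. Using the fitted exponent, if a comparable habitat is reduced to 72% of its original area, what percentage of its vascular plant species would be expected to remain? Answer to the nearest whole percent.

93%

z = ln(73/43) / ln(0.349/0.0264) = 0.5293 / 2.5817 = 0.2050
S_new/S_old = (A_new/A_old)^z = 0.72^0.2050 = exp(0.2050 × -0.3285) = 0.9349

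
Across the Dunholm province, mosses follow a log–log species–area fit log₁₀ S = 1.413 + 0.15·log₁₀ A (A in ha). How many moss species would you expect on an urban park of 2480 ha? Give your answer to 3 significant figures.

83.6

S = 25.88 × 2480^0.15
ln S = ln 25.88 + 0.15 × ln 2480 = 3.2536 + 0.15 × 7.8160 = 4.4260
S = e^4.4260 ≈ 83.59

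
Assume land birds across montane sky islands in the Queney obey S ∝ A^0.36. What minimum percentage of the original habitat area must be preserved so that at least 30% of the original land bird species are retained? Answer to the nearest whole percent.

Need (A_new/A_old)^0.36 = 0.3, so A_new/A_old = 0.3^(1/0.36) = 0.3^2.778
ln(A_new/A_old) = ln 0.3 / 0.36 = -1.2040 / 0.36 = -3.3444
A_new/A_old = e^-3.3444 ≈ 0.03528

4%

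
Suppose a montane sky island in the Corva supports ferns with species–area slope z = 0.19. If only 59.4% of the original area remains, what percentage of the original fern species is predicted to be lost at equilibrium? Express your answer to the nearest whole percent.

9%

S_new/S_old = (A_new/A_old)^z = 0.594^0.19
= exp(0.19 × ln 0.594) = exp(0.19 × -0.5209) = exp(-0.0990) ≈ 0.9058
Fraction lost = 1 − 0.9058 = 0.09423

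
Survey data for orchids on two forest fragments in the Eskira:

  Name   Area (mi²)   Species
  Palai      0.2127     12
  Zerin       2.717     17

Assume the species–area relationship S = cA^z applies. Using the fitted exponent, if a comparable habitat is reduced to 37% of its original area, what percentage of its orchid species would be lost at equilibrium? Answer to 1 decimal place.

12.7%

z = ln(17/12) / ln(2.717/0.2127) = 0.3483 / 2.5474 = 0.1367
S_new/S_old = (A_new/A_old)^z = 0.37^0.1367 = exp(0.1367 × -0.9943) = 0.8729
Fraction lost = 1 − 0.8729 = 0.1271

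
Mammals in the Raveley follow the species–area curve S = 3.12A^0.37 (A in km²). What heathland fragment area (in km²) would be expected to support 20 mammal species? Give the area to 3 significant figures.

20 = 3.12 × A^0.37  ⇒  A^0.37 = 20/3.12 = 6.41
ln A = ln(6.41) / 0.37 = 1.8579 / 0.37 = 5.0213
A = e^5.0213 ≈ 151.6 km²

152 km²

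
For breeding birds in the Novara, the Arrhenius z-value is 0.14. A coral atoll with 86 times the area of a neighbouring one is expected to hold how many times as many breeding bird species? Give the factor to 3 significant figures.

1.87

S₂/S₁ = (A₂/A₁)^z = 86^0.14
ln(S₂/S₁) = 0.14 × ln 86 = 0.14 × 4.4543 = 0.6236
S₂/S₁ = e^0.6236 ≈ 1.866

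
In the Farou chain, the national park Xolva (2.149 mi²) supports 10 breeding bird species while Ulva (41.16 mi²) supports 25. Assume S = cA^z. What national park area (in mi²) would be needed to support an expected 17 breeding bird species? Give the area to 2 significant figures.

z = ln(25/10) / ln(41.16/2.149) = 0.9163 / 2.9525 = 0.3103
c = 10 / 2.149^0.3103 = 10 / 1.268 = 7.887
A = (17/7.887)^(1/0.3103) ⇒ ln A = ln(2.156)/0.3103 = 2.4748
A = e^2.4748 ≈ 11.88 mi²

12 mi²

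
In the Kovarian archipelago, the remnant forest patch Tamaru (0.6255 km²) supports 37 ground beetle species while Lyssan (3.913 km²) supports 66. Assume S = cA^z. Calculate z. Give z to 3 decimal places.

0.316

Taking logs: ln S = ln c + z ln A, so z = (ln S₂ − ln S₁)/(ln A₂ − ln A₁).
z = ln(66/37) / ln(3.913/0.6255) = ln(1.784) / ln(6.256) = 0.5787 / 1.8335 = 0.3156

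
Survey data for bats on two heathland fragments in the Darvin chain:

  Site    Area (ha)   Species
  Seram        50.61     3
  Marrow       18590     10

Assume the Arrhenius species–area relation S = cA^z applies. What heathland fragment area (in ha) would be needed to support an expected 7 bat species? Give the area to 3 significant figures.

3230 ha

z = ln(10/3) / ln(18590/50.61) = 1.2040 / 5.9062 = 0.2038
c = 3 / 50.61^0.2038 = 3 / 2.225 = 1.348
A = (7/1.348)^(1/0.2038) ⇒ ln A = ln(5.193)/0.2038 = 8.0807
A = e^8.0807 ≈ 3231 ha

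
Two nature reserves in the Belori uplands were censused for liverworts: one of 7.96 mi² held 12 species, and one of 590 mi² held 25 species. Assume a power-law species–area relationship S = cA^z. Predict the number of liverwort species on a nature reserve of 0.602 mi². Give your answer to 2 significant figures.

7.7

z = ln(25/12) / ln(590/7.96) = 0.7340 / 4.3057 = 0.1705
c = 12 / 7.96^0.1705 = 12 / 1.424 = 8.426
S₃ = 8.426 × 0.602^0.1705 = 8.426 × 0.9171 ≈ 7.727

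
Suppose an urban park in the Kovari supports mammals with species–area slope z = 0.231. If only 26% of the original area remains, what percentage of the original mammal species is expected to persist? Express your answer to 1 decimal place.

S_new/S_old = (A_new/A_old)^z = 0.26^0.231
= exp(0.231 × ln 0.26) = exp(0.231 × -1.3471) = exp(-0.3112) ≈ 0.7326

73.3%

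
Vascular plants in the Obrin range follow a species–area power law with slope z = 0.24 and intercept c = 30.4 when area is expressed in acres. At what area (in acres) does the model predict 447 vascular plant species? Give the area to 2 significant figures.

73000 acres

447 = 30.4 × A^0.24  ⇒  A^0.24 = 447/30.4 = 14.7
ln A = ln(14.7) / 0.24 = 2.6881 / 0.24 = 11.2005
A = e^11.2005 ≈ 73166 acres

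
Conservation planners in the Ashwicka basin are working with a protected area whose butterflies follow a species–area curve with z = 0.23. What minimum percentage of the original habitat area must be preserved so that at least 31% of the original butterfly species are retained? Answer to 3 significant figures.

0.615%

Need (A_new/A_old)^0.23 = 0.31, so A_new/A_old = 0.31^(1/0.23) = 0.31^4.348
ln(A_new/A_old) = ln 0.31 / 0.23 = -1.1712 / 0.23 = -5.0921
A_new/A_old = e^-5.0921 ≈ 0.006145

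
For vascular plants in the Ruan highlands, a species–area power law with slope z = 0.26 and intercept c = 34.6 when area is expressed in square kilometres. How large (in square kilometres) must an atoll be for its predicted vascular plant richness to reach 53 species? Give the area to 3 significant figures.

5.16 square kilometres

53 = 34.6 × A^0.26  ⇒  A^0.26 = 53/34.6 = 1.532
ln A = ln(1.532) / 0.26 = 0.4264 / 0.26 = 1.6401
A = e^1.6401 ≈ 5.156 square kilometres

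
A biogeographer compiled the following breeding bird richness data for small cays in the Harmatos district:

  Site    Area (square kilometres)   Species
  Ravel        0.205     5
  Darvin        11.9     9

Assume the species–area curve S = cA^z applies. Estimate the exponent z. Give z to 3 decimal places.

0.145

Taking logs: ln S = ln c + z ln A, so z = (ln S₂ − ln S₁)/(ln A₂ − ln A₁).
z = ln(9/5) / ln(11.9/0.205) = ln(1.8) / ln(58.05) = 0.5878 / 4.0613 = 0.1447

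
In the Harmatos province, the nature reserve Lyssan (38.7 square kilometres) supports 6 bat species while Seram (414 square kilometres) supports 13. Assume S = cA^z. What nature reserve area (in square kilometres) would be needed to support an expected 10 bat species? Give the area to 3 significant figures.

z = ln(13/6) / ln(414/38.7) = 0.7732 / 2.3700 = 0.3262
c = 6 / 38.7^0.3262 = 6 / 3.296 = 1.82
A = (10/1.82)^(1/0.3262) ⇒ ln A = ln(5.493)/0.3262 = 5.2217
A = e^5.2217 ≈ 185.2 square kilometres

185 square kilometres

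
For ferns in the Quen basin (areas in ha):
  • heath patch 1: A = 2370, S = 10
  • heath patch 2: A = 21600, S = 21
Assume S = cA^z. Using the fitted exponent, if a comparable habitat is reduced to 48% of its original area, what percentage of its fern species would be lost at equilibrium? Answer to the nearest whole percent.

z = ln(21/10) / ln(21600/2370) = 0.7419 / 2.2098 = 0.3357
S_new/S_old = (A_new/A_old)^z = 0.48^0.3357 = exp(0.3357 × -0.7340) = 0.7816
Fraction lost = 1 − 0.7816 = 0.2184

22%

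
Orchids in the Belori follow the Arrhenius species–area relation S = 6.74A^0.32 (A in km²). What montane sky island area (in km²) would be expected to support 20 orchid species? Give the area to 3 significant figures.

29.9 km²

20 = 6.74 × A^0.32  ⇒  A^0.32 = 20/6.74 = 2.967
ln A = ln(2.967) / 0.32 = 1.0877 / 0.32 = 3.3990
A = e^3.3990 ≈ 29.93 km²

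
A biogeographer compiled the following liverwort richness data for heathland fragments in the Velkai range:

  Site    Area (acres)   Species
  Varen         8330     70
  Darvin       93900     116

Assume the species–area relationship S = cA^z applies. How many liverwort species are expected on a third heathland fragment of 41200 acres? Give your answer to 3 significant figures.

97.7

z = ln(116/70) / ln(93900/8330) = 0.5051 / 2.4224 = 0.2085
c = 70 / 8330^0.2085 = 70 / 6.569 = 10.66
S₃ = 10.66 × 41200^0.2085 = 10.66 × 9.168 ≈ 97.69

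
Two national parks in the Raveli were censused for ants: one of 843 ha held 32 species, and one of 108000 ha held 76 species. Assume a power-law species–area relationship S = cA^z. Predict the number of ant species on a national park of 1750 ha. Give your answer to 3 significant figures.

z = ln(76/32) / ln(108000/843) = 0.8650 / 4.8529 = 0.1782
c = 32 / 843^0.1782 = 32 / 3.323 = 9.63
S₃ = 9.63 × 1750^0.1782 = 9.63 × 3.785 ≈ 36.45

36.4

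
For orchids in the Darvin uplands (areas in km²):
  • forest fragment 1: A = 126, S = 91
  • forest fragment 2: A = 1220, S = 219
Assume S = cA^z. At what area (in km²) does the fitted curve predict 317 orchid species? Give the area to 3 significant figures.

z = ln(219/91) / ln(1220/126) = 0.8782 / 2.2703 = 0.3868
c = 91 / 126^0.3868 = 91 / 6.493 = 14.01
A = (317/14.01)^(1/0.3868) ⇒ ln A = ln(22.62)/0.3868 = 8.0627
A = e^8.0627 ≈ 3174 km²

3170 km²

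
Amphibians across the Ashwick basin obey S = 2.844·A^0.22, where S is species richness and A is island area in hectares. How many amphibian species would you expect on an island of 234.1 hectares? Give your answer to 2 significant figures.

S = 2.844 × 234.1^0.22
ln S = ln 2.844 + 0.22 × ln 234.1 = 1.0452 + 0.22 × 5.4557 = 2.2455
S = e^2.2455 ≈ 9.445

9.4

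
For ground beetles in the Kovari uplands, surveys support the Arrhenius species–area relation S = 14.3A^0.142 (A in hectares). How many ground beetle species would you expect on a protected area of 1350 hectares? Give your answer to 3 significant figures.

S = 14.3 × 1350^0.142
ln S = ln 14.3 + 0.142 × ln 1350 = 2.6603 + 0.142 × 7.2079 = 3.6838
S = e^3.6838 ≈ 39.8

39.8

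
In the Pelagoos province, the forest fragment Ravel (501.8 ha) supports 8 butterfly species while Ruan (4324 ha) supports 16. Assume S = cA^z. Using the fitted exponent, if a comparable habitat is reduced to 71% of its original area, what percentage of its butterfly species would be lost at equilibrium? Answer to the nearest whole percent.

z = ln(16/8) / ln(4324/501.8) = 0.6931 / 2.1537 = 0.3218
S_new/S_old = (A_new/A_old)^z = 0.71^0.3218 = exp(0.3218 × -0.3425) = 0.8956
Fraction lost = 1 − 0.8956 = 0.1044

10%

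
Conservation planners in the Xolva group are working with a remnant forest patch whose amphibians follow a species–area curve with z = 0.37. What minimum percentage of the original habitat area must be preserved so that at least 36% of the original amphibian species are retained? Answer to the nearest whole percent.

6%

Need (A_new/A_old)^0.37 = 0.36, so A_new/A_old = 0.36^(1/0.37) = 0.36^2.703
ln(A_new/A_old) = ln 0.36 / 0.37 = -1.0217 / 0.37 = -2.7612
A_new/A_old = e^-2.7612 ≈ 0.06321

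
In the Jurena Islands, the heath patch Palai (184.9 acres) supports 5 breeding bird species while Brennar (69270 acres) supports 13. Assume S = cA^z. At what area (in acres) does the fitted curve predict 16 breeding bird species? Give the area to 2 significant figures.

250000 acres

z = ln(13/5) / ln(69270/184.9) = 0.9555 / 5.9260 = 0.1612
c = 5 / 184.9^0.1612 = 5 / 2.32 = 2.155
A = (16/2.155)^(1/0.1612) ⇒ ln A = ln(7.425)/0.1612 = 12.4335
A = e^12.4335 ≈ 251078 acres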